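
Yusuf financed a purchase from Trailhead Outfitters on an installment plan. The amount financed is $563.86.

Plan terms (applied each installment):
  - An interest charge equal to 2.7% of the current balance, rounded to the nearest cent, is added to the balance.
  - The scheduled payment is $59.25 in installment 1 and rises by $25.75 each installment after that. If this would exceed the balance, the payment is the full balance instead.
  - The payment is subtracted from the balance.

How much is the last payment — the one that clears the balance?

Installment 1: opening $563.86; interest $15.22 → $579.08; payment $59.25; balance $519.83
Installment 2: opening $519.83; interest $14.04 → $533.87; payment $85.00; balance $448.87
Installment 3: opening $448.87; interest $12.12 → $460.99; payment $110.75; balance $350.24
Installment 4: opening $350.24; interest $9.46 → $359.70; payment $136.50; balance $223.20
Installment 5: opening $223.20; interest $6.03 → $229.23; payment $162.25; balance $66.98
Installment 6: opening $66.98; interest $1.81 → $68.79; payment $68.79; balance $0.00

$68.79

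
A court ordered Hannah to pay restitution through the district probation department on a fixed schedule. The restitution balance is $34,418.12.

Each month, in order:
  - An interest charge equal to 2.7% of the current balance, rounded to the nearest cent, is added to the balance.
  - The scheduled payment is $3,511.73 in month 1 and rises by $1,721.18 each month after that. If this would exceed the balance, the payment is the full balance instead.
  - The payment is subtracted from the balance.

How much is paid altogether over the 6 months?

Month 1: opening $34,418.12; interest $929.29 → $35,347.41; payment $3,511.73; balance $31,835.68
Month 2: opening $31,835.68; interest $859.56 → $32,695.24; payment $5,232.91; balance $27,462.33
Month 3: opening $27,462.33; interest $741.48 → $28,203.81; payment $6,954.09; balance $21,249.72
Month 4: opening $21,249.72; interest $573.74 → $21,823.46; payment $8,675.27; balance $13,148.19
Month 5: opening $13,148.19; interest $355.00 → $13,503.19; payment $10,396.45; balance $3,106.74
Month 6: opening $3,106.74; interest $83.88 → $3,190.62; payment $3,190.62; balance $0.00
Total paid: $37,961.07

$37,961.07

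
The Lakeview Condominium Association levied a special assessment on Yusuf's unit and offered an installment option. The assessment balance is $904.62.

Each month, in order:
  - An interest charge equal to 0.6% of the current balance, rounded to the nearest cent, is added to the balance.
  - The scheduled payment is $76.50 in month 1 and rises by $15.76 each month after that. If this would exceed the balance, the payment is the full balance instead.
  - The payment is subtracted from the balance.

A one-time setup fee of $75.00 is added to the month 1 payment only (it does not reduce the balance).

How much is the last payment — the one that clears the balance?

$64.17

Month 1: $904.62 +$5.43 interest = $910.05; pay $76.50 (+ $75.00 fee) → $833.55
Month 2: $833.55 +$5.00 interest = $838.55; pay $92.26 → $746.29
Month 3: $746.29 +$4.48 interest = $750.77; pay $108.02 → $642.75
Month 4: $642.75 +$3.86 interest = $646.61; pay $123.78 → $522.83
Month 5: $522.83 +$3.14 interest = $525.97; pay $139.54 → $386.43
Month 6: $386.43 +$2.32 interest = $388.75; pay $155.30 → $233.45
Month 7: $233.45 +$1.40 interest = $234.85; pay $171.06 → $63.79
Month 8: $63.79 +$0.38 interest = $64.17; pay $64.17 → $0.00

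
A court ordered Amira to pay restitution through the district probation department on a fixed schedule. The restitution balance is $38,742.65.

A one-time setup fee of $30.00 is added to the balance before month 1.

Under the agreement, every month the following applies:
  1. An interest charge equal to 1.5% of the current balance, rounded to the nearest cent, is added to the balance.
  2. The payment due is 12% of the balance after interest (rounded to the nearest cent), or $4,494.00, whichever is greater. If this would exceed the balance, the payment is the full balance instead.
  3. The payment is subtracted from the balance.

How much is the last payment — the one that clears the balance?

# | Opening | Interest | Payment | End bal
1 | $38,772.65 | $581.59 | $4,722.51 | $34,631.73
2 | $34,631.73 | $519.48 | $4,494.00 | $30,657.21
3 | $30,657.21 | $459.86 | $4,494.00 | $26,623.07
4 | $26,623.07 | $399.35 | $4,494.00 | $22,528.42
5 | $22,528.42 | $337.93 | $4,494.00 | $18,372.35
6 | $18,372.35 | $275.59 | $4,494.00 | $14,153.94
7 | $14,153.94 | $212.31 | $4,494.00 | $9,872.25
8 | $9,872.25 | $148.08 | $4,494.00 | $5,526.33
9 | $5,526.33 | $82.89 | $4,494.00 | $1,115.22
10 | $1,115.22 | $16.73 | $1,131.95 | $0.00

$1,131.95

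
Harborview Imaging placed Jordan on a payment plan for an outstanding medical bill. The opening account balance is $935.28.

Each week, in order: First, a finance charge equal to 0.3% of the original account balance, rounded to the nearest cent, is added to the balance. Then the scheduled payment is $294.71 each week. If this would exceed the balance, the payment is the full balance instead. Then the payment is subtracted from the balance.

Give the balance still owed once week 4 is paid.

Week 1: opening $935.28; interest $2.81 → $938.09; payment $294.71; balance $643.38
Week 2: opening $643.38; interest $2.81 → $646.19; payment $294.71; balance $351.48
Week 3: opening $351.48; interest $2.81 → $354.29; payment $294.71; balance $59.58
Week 4: opening $59.58; interest $2.81 → $62.39; payment $62.39; balance $0.00

$0.00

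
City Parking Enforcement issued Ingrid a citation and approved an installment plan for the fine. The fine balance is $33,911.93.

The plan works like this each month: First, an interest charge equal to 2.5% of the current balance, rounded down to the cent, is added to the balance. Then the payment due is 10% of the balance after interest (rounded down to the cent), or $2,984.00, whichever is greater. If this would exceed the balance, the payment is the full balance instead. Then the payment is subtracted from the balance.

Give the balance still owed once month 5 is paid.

$21,900.59

Month 1: $33,911.93 +$847.79 interest = $34,759.72; pay $3,475.97 → $31,283.75
Month 2: $31,283.75 +$782.09 interest = $32,065.84; pay $3,206.58 → $28,859.26
Month 3: $28,859.26 +$721.48 interest = $29,580.74; pay $2,984.00 → $26,596.74
Month 4: $26,596.74 +$664.91 interest = $27,261.65; pay $2,984.00 → $24,277.65
Month 5: $24,277.65 +$606.94 interest = $24,884.59; pay $2,984.00 → $21,900.59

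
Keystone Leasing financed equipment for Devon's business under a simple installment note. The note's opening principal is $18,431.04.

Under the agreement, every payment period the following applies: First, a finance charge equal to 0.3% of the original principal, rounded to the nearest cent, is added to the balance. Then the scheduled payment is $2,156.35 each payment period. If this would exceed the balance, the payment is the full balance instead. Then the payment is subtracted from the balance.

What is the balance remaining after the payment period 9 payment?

# | Opening | Interest | Payment | End bal
1 | $18,431.04 | $55.29 | $2,156.35 | $16,329.98
2 | $16,329.98 | $55.29 | $2,156.35 | $14,228.92
3 | $14,228.92 | $55.29 | $2,156.35 | $12,127.86
4 | $12,127.86 | $55.29 | $2,156.35 | $10,026.80
5 | $10,026.80 | $55.29 | $2,156.35 | $7,925.74
6 | $7,925.74 | $55.29 | $2,156.35 | $5,824.68
7 | $5,824.68 | $55.29 | $2,156.35 | $3,723.62
8 | $3,723.62 | $55.29 | $2,156.35 | $1,622.56
9 | $1,622.56 | $55.29 | $1,677.85 | $0.00

$0.00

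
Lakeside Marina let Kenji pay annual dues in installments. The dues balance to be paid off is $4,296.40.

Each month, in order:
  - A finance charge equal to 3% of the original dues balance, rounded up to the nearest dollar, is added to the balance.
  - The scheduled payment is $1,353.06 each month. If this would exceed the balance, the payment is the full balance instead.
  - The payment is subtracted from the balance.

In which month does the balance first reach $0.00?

4

Month 1: $4,296.40 +$129.00 interest = $4,425.40; pay $1,353.06 → $3,072.34
Month 2: $3,072.34 +$129.00 interest = $3,201.34; pay $1,353.06 → $1,848.28
Month 3: $1,848.28 +$129.00 interest = $1,977.28; pay $1,353.06 → $624.22
Month 4: $624.22 +$129.00 interest = $753.22; pay $753.22 → $0.00
Balance reaches $0.00 in month 4.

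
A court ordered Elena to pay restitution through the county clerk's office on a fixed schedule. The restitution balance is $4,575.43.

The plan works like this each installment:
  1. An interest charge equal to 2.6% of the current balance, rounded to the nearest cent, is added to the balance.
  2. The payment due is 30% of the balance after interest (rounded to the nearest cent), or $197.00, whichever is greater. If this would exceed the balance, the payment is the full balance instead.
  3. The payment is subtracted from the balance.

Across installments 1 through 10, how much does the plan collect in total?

# | Opening | Interest | Payment | End bal
1 | $4,575.43 | $118.96 | $1,408.32 | $3,286.07
2 | $3,286.07 | $85.44 | $1,011.45 | $2,360.06
3 | $2,360.06 | $61.36 | $726.43 | $1,694.99
4 | $1,694.99 | $44.07 | $521.72 | $1,217.34
5 | $1,217.34 | $31.65 | $374.70 | $874.29
6 | $874.29 | $22.73 | $269.11 | $627.91
7 | $627.91 | $16.33 | $197.00 | $447.24
8 | $447.24 | $11.63 | $197.00 | $261.87
9 | $261.87 | $6.81 | $197.00 | $71.68
10 | $71.68 | $1.86 | $73.54 | $0.00
Total paid: $4,976.27

$4,976.27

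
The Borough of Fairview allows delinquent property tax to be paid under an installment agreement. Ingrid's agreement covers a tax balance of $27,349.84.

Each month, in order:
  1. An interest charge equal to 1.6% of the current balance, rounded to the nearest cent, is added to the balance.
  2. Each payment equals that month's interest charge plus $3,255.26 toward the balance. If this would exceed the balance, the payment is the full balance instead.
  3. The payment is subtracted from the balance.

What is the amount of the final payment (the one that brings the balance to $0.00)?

$1,328.68

Month 1: opening $27,349.84; interest $437.60 → $27,787.44; payment $3,692.86; balance $24,094.58
Month 2: opening $24,094.58; interest $385.51 → $24,480.09; payment $3,640.77; balance $20,839.32
Month 3: opening $20,839.32; interest $333.43 → $21,172.75; payment $3,588.69; balance $17,584.06
Month 4: opening $17,584.06; interest $281.34 → $17,865.40; payment $3,536.60; balance $14,328.80
Month 5: opening $14,328.80; interest $229.26 → $14,558.06; payment $3,484.52; balance $11,073.54
Month 6: opening $11,073.54; interest $177.18 → $11,250.72; payment $3,432.44; balance $7,818.28
Month 7: opening $7,818.28; interest $125.09 → $7,943.37; payment $3,380.35; balance $4,563.02
Month 8: opening $4,563.02; interest $73.01 → $4,636.03; payment $3,328.27; balance $1,307.76
Month 9: opening $1,307.76; interest $20.92 → $1,328.68; payment $1,328.68; balance $0.00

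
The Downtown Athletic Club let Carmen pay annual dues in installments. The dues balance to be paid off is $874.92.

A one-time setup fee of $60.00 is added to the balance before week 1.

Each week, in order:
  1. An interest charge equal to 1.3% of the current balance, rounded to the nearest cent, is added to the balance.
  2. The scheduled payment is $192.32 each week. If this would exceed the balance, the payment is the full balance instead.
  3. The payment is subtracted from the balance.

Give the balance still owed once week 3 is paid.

$387.36

Week 1: opening $934.92; interest $12.15 → $947.07; payment $192.32; balance $754.75
Week 2: opening $754.75; interest $9.81 → $764.56; payment $192.32; balance $572.24
Week 3: opening $572.24; interest $7.44 → $579.68; payment $192.32; balance $387.36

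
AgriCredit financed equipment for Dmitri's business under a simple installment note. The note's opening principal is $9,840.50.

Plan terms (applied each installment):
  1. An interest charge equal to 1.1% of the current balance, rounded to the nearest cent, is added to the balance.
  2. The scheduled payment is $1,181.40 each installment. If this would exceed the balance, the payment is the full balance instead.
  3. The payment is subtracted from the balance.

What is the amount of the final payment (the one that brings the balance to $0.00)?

$927.46

# | Opening | Interest | Payment | End bal
1 | $9,840.50 | $108.25 | $1,181.40 | $8,767.35
2 | $8,767.35 | $96.44 | $1,181.40 | $7,682.39
3 | $7,682.39 | $84.51 | $1,181.40 | $6,585.50
4 | $6,585.50 | $72.44 | $1,181.40 | $5,476.54
5 | $5,476.54 | $60.24 | $1,181.40 | $4,355.38
6 | $4,355.38 | $47.91 | $1,181.40 | $3,221.89
7 | $3,221.89 | $35.44 | $1,181.40 | $2,075.93
8 | $2,075.93 | $22.84 | $1,181.40 | $917.37
9 | $917.37 | $10.09 | $927.46 | $0.00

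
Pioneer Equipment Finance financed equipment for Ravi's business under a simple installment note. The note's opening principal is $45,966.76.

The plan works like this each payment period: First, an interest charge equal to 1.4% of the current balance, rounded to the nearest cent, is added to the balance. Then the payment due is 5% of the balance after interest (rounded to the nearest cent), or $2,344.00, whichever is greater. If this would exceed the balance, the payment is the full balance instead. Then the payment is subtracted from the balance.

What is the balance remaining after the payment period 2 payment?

$42,542.02

Payment period 1: opening $45,966.76; interest $643.53 → $46,610.29; payment $2,344.00; balance $44,266.29
Payment period 2: opening $44,266.29; interest $619.73 → $44,886.02; payment $2,344.00; balance $42,542.02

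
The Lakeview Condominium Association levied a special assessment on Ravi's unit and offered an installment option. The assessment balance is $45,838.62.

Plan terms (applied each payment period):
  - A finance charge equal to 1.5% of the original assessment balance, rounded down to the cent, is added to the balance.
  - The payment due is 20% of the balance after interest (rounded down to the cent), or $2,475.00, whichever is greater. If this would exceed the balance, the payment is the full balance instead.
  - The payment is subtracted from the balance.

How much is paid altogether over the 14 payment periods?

# | Opening | Interest | Payment | End bal
1 | $45,838.62 | $687.57 | $9,305.23 | $37,220.96
2 | $37,220.96 | $687.57 | $7,581.70 | $30,326.83
3 | $30,326.83 | $687.57 | $6,202.88 | $24,811.52
4 | $24,811.52 | $687.57 | $5,099.81 | $20,399.28
5 | $20,399.28 | $687.57 | $4,217.37 | $16,869.48
6 | $16,869.48 | $687.57 | $3,511.41 | $14,045.64
7 | $14,045.64 | $687.57 | $2,946.64 | $11,786.57
8 | $11,786.57 | $687.57 | $2,494.82 | $9,979.32
9 | $9,979.32 | $687.57 | $2,475.00 | $8,191.89
10 | $8,191.89 | $687.57 | $2,475.00 | $6,404.46
11 | $6,404.46 | $687.57 | $2,475.00 | $4,617.03
12 | $4,617.03 | $687.57 | $2,475.00 | $2,829.60
13 | $2,829.60 | $687.57 | $2,475.00 | $1,042.17
14 | $1,042.17 | $687.57 | $1,729.74 | $0.00
Total paid: $55,464.60

$55,464.60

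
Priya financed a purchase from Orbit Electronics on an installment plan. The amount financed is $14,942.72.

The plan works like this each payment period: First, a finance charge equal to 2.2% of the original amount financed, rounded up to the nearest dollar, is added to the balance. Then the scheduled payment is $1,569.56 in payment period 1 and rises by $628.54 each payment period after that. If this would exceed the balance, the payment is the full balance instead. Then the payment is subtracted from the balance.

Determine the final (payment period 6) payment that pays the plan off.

Payment period 1: $14,942.72 +$329.00 interest = $15,271.72; pay $1,569.56 → $13,702.16
Payment period 2: $13,702.16 +$329.00 interest = $14,031.16; pay $2,198.10 → $11,833.06
Payment period 3: $11,833.06 +$329.00 interest = $12,162.06; pay $2,826.64 → $9,335.42
Payment period 4: $9,335.42 +$329.00 interest = $9,664.42; pay $3,455.18 → $6,209.24
Payment period 5: $6,209.24 +$329.00 interest = $6,538.24; pay $4,083.72 → $2,454.52
Payment period 6: $2,454.52 +$329.00 interest = $2,783.52; pay $2,783.52 → $0.00

$2,783.52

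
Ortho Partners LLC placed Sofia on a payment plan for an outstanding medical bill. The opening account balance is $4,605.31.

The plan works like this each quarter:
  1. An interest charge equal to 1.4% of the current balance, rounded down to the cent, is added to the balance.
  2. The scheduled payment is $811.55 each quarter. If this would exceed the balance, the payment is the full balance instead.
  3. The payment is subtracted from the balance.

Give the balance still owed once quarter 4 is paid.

$1,553.64

Quarter 1: $4,605.31 +$64.47 interest = $4,669.78; pay $811.55 → $3,858.23
Quarter 2: $3,858.23 +$54.01 interest = $3,912.24; pay $811.55 → $3,100.69
Quarter 3: $3,100.69 +$43.40 interest = $3,144.09; pay $811.55 → $2,332.54
Quarter 4: $2,332.54 +$32.65 interest = $2,365.19; pay $811.55 → $1,553.64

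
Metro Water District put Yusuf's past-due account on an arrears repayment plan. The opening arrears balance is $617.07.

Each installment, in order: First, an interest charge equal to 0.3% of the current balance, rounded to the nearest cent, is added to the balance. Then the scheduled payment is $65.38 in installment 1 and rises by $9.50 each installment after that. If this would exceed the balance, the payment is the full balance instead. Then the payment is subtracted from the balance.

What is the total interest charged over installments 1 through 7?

Installment 1: $617.07 +$1.85 interest = $618.92; pay $65.38 → $553.54
Installment 2: $553.54 +$1.66 interest = $555.20; pay $74.88 → $480.32
Installment 3: $480.32 +$1.44 interest = $481.76; pay $84.38 → $397.38
Installment 4: $397.38 +$1.19 interest = $398.57; pay $93.88 → $304.69
Installment 5: $304.69 +$0.91 interest = $305.60; pay $103.38 → $202.22
Installment 6: $202.22 +$0.61 interest = $202.83; pay $112.88 → $89.95
Installment 7: $89.95 +$0.27 interest = $90.22; pay $90.22 → $0.00
Total interest: $1.85 + $1.66 + $1.44 + $1.19 + $0.91 + $0.61 + $0.27 = $7.93

$7.93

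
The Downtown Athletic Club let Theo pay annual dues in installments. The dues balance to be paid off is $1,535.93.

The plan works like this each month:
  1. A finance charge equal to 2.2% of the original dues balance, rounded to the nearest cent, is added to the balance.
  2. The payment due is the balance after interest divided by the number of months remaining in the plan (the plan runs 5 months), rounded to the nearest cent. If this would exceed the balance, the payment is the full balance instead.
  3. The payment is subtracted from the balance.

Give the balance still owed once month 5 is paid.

$0.00

# | Opening | Interest | Payment | End bal
1 | $1,535.93 | $33.79 | $313.94 | $1,255.78
2 | $1,255.78 | $33.79 | $322.39 | $967.18
3 | $967.18 | $33.79 | $333.66 | $667.31
4 | $667.31 | $33.79 | $350.55 | $350.55
5 | $350.55 | $33.79 | $384.34 | $0.00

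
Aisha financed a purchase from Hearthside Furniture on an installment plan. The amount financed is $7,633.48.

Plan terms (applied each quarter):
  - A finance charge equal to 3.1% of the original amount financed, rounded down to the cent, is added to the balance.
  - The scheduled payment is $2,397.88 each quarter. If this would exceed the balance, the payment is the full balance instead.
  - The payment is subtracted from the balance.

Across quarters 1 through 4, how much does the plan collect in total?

$8,580.00

Quarter 1: opening $7,633.48; interest $236.63 → $7,870.11; payment $2,397.88; balance $5,472.23
Quarter 2: opening $5,472.23; interest $236.63 → $5,708.86; payment $2,397.88; balance $3,310.98
Quarter 3: opening $3,310.98; interest $236.63 → $3,547.61; payment $2,397.88; balance $1,149.73
Quarter 4: opening $1,149.73; interest $236.63 → $1,386.36; payment $1,386.36; balance $0.00
Total paid: $8,580.00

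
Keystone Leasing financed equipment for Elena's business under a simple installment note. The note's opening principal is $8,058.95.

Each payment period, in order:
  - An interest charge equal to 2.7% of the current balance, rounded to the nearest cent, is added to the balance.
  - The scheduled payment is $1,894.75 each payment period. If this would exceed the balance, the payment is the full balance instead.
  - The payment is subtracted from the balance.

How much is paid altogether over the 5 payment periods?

# | Opening | Interest | Payment | End bal
1 | $8,058.95 | $217.59 | $1,894.75 | $6,381.79
2 | $6,381.79 | $172.31 | $1,894.75 | $4,659.35
3 | $4,659.35 | $125.80 | $1,894.75 | $2,890.40
4 | $2,890.40 | $78.04 | $1,894.75 | $1,073.69
5 | $1,073.69 | $28.99 | $1,102.68 | $0.00
Total paid: $8,681.68

$8,681.68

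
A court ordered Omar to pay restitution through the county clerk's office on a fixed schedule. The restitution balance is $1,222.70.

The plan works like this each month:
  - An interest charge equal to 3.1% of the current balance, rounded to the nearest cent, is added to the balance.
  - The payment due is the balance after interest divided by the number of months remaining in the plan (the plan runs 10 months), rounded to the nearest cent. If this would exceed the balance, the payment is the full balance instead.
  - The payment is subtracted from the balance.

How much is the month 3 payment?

$134.00

Month 1: $1,222.70 +$37.90 interest = $1,260.60; pay $126.06 → $1,134.54
Month 2: $1,134.54 +$35.17 interest = $1,169.71; pay $129.97 → $1,039.74
Month 3: $1,039.74 +$32.23 interest = $1,071.97; pay $134.00 → $937.97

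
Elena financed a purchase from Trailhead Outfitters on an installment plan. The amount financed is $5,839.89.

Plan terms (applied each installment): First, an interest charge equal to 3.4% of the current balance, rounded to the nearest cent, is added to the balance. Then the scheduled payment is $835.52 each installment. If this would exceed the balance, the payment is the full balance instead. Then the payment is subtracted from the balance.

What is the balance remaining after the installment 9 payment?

$0.00

Installment 1: opening $5,839.89; interest $198.56 → $6,038.45; payment $835.52; balance $5,202.93
Installment 2: opening $5,202.93; interest $176.90 → $5,379.83; payment $835.52; balance $4,544.31
Installment 3: opening $4,544.31; interest $154.51 → $4,698.82; payment $835.52; balance $3,863.30
Installment 4: opening $3,863.30; interest $131.35 → $3,994.65; payment $835.52; balance $3,159.13
Installment 5: opening $3,159.13; interest $107.41 → $3,266.54; payment $835.52; balance $2,431.02
Installment 6: opening $2,431.02; interest $82.65 → $2,513.67; payment $835.52; balance $1,678.15
Installment 7: opening $1,678.15; interest $57.06 → $1,735.21; payment $835.52; balance $899.69
Installment 8: opening $899.69; interest $30.59 → $930.28; payment $835.52; balance $94.76
Installment 9: opening $94.76; interest $3.22 → $97.98; payment $97.98; balance $0.00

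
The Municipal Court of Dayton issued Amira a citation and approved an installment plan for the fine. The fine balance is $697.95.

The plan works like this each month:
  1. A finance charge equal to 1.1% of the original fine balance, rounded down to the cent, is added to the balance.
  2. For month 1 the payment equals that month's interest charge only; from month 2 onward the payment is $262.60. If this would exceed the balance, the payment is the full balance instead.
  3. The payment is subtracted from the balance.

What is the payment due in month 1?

$7.67

Month 1: $697.95 +$7.67 interest = $705.62; pay $7.67 → $697.95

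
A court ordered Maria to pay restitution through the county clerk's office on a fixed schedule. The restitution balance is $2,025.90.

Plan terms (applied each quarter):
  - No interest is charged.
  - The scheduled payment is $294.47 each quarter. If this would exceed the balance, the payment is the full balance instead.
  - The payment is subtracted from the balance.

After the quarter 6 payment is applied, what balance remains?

Quarter 1: opening $2,025.90; payment $294.47; balance $1,731.43
Quarter 2: opening $1,731.43; payment $294.47; balance $1,436.96
Quarter 3: opening $1,436.96; payment $294.47; balance $1,142.49
Quarter 4: opening $1,142.49; payment $294.47; balance $848.02
Quarter 5: opening $848.02; payment $294.47; balance $553.55
Quarter 6: opening $553.55; payment $294.47; balance $259.08

$259.08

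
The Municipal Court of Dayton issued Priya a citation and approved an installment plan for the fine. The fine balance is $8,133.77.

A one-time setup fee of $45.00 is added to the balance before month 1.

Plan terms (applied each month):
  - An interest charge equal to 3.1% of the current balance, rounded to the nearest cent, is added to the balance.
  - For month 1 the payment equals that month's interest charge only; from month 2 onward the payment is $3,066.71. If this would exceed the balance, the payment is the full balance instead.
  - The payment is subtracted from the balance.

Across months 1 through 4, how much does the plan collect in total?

Month 1: $8,178.77 +$253.54 interest = $8,432.31; pay $253.54 → $8,178.77
Month 2: $8,178.77 +$253.54 interest = $8,432.31; pay $3,066.71 → $5,365.60
Month 3: $5,365.60 +$166.33 interest = $5,531.93; pay $3,066.71 → $2,465.22
Month 4: $2,465.22 +$76.42 interest = $2,541.64; pay $2,541.64 → $0.00
Total paid: $8,928.60

$8,928.60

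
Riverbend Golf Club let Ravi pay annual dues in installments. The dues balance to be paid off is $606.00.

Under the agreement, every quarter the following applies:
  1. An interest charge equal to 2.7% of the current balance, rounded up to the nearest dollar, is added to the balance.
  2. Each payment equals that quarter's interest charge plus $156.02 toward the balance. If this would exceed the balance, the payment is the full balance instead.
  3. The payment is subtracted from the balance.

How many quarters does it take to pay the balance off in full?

Quarter 1: $606.00 +$17.00 interest = $623.00; pay $173.02 → $449.98
Quarter 2: $449.98 +$13.00 interest = $462.98; pay $169.02 → $293.96
Quarter 3: $293.96 +$8.00 interest = $301.96; pay $164.02 → $137.94
Quarter 4: $137.94 +$4.00 interest = $141.94; pay $141.94 → $0.00
Balance reaches $0.00 in quarter 4.

4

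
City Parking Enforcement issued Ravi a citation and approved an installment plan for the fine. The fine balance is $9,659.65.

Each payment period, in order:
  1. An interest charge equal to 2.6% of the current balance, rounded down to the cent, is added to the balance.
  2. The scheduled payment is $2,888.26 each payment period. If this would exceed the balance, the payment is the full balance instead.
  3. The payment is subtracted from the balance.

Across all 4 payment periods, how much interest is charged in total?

# | Opening | Interest | Payment | End bal
1 | $9,659.65 | $251.15 | $2,888.26 | $7,022.54
2 | $7,022.54 | $182.58 | $2,888.26 | $4,316.86
3 | $4,316.86 | $112.23 | $2,888.26 | $1,540.83
4 | $1,540.83 | $40.06 | $1,580.89 | $0.00
Total interest: $251.15 + $182.58 + $112.23 + $40.06 = $586.02

$586.02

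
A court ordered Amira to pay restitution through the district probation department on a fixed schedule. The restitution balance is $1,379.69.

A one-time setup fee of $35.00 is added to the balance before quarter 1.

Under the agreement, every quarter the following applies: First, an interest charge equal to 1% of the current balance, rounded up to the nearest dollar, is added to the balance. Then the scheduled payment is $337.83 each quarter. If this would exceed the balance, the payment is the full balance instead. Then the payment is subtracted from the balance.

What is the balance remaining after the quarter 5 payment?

Quarter 1: opening $1,414.69; interest $15.00 → $1,429.69; payment $337.83; balance $1,091.86
Quarter 2: opening $1,091.86; interest $11.00 → $1,102.86; payment $337.83; balance $765.03
Quarter 3: opening $765.03; interest $8.00 → $773.03; payment $337.83; balance $435.20
Quarter 4: opening $435.20; interest $5.00 → $440.20; payment $337.83; balance $102.37
Quarter 5: opening $102.37; interest $2.00 → $104.37; payment $104.37; balance $0.00

$0.00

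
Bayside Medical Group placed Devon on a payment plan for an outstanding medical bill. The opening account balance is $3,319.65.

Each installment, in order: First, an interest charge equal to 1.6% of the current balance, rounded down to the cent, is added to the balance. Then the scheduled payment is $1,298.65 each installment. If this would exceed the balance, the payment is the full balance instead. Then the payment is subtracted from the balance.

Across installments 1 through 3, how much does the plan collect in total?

# | Opening | Interest | Payment | End bal
1 | $3,319.65 | $53.11 | $1,298.65 | $2,074.11
2 | $2,074.11 | $33.18 | $1,298.65 | $808.64
3 | $808.64 | $12.93 | $821.57 | $0.00
Total paid: $3,418.87

$3,418.87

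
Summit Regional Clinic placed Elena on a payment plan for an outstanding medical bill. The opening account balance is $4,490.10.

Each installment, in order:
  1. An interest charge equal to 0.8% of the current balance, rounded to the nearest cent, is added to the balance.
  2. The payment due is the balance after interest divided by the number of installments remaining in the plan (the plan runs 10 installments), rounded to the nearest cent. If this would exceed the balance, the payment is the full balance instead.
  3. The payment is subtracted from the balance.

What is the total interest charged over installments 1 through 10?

Installment 1: opening $4,490.10; interest $35.92 → $4,526.02; payment $452.60; balance $4,073.42
Installment 2: opening $4,073.42; interest $32.59 → $4,106.01; payment $456.22; balance $3,649.79
Installment 3: opening $3,649.79; interest $29.20 → $3,678.99; payment $459.87; balance $3,219.12
Installment 4: opening $3,219.12; interest $25.75 → $3,244.87; payment $463.55; balance $2,781.32
Installment 5: opening $2,781.32; interest $22.25 → $2,803.57; payment $467.26; balance $2,336.31
Installment 6: opening $2,336.31; interest $18.69 → $2,355.00; payment $471.00; balance $1,884.00
Installment 7: opening $1,884.00; interest $15.07 → $1,899.07; payment $474.77; balance $1,424.30
Installment 8: opening $1,424.30; interest $11.39 → $1,435.69; payment $478.56; balance $957.13
Installment 9: opening $957.13; interest $7.66 → $964.79; payment $482.40; balance $482.39
Installment 10: opening $482.39; interest $3.86 → $486.25; payment $486.25; balance $0.00
Total interest: $35.92 + $32.59 + $29.20 + $25.75 + $22.25 + $18.69 + $15.07 + $11.39 + $7.66 + $3.86 = $202.38

$202.38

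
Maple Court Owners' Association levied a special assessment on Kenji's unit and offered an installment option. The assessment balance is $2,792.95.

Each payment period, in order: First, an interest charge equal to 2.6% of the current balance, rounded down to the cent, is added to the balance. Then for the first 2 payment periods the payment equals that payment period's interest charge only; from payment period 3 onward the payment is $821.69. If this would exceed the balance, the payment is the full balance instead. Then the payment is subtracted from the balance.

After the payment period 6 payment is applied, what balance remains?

Payment period 1: $2,792.95 +$72.61 interest = $2,865.56; pay $72.61 → $2,792.95
Payment period 2: $2,792.95 +$72.61 interest = $2,865.56; pay $72.61 → $2,792.95
Payment period 3: $2,792.95 +$72.61 interest = $2,865.56; pay $821.69 → $2,043.87
Payment period 4: $2,043.87 +$53.14 interest = $2,097.01; pay $821.69 → $1,275.32
Payment period 5: $1,275.32 +$33.15 interest = $1,308.47; pay $821.69 → $486.78
Payment period 6: $486.78 +$12.65 interest = $499.43; pay $499.43 → $0.00

$0.00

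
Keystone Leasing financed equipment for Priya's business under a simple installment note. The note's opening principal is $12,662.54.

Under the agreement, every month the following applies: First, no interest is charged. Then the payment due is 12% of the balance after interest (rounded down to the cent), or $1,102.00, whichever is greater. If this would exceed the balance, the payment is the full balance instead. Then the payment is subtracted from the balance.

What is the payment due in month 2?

$1,337.16

Month 1: opening $12,662.54; payment $1,519.50; balance $11,143.04
Month 2: opening $11,143.04; payment $1,337.16; balance $9,805.88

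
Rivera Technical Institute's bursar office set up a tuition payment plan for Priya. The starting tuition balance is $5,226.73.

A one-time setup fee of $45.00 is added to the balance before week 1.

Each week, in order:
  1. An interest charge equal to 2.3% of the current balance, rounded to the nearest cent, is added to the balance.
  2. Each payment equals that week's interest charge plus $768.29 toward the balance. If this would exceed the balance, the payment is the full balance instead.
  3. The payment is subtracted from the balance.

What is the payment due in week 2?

$871.87

Week 1: $5,271.73 +$121.25 interest = $5,392.98; pay $889.54 → $4,503.44
Week 2: $4,503.44 +$103.58 interest = $4,607.02; pay $871.87 → $3,735.15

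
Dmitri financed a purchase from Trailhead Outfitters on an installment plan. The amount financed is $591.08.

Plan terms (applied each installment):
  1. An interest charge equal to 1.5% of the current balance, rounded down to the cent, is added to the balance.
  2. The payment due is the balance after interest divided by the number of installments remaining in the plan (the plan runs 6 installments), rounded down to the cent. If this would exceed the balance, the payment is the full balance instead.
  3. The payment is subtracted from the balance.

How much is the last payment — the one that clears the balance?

$107.71

Installment 1: $591.08 +$8.86 interest = $599.94; pay $99.99 → $499.95
Installment 2: $499.95 +$7.49 interest = $507.44; pay $101.48 → $405.96
Installment 3: $405.96 +$6.08 interest = $412.04; pay $103.01 → $309.03
Installment 4: $309.03 +$4.63 interest = $313.66; pay $104.55 → $209.11
Installment 5: $209.11 +$3.13 interest = $212.24; pay $106.12 → $106.12
Installment 6: $106.12 +$1.59 interest = $107.71; pay $107.71 → $0.00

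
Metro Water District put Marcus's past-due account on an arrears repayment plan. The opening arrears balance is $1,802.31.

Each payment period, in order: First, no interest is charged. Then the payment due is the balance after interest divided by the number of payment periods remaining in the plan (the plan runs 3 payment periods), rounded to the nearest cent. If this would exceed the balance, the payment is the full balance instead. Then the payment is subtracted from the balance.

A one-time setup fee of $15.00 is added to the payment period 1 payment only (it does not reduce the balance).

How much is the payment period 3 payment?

Payment period 1: $1,802.31 − $600.77 (+ $15.00 fee) → $1,201.54
Payment period 2: $1,201.54 − $600.77 → $600.77
Payment period 3: $600.77 − $600.77 → $0.00

$600.77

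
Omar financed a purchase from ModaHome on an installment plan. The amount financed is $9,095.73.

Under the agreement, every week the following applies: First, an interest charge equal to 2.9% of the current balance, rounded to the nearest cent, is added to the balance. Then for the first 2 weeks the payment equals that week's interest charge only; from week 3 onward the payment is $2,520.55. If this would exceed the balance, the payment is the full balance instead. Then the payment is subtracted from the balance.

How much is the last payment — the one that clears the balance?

$2,188.87

# | Opening | Interest | Payment | End bal
1 | $9,095.73 | $263.78 | $263.78 | $9,095.73
2 | $9,095.73 | $263.78 | $263.78 | $9,095.73
3 | $9,095.73 | $263.78 | $2,520.55 | $6,838.96
4 | $6,838.96 | $198.33 | $2,520.55 | $4,516.74
5 | $4,516.74 | $130.99 | $2,520.55 | $2,127.18
6 | $2,127.18 | $61.69 | $2,188.87 | $0.00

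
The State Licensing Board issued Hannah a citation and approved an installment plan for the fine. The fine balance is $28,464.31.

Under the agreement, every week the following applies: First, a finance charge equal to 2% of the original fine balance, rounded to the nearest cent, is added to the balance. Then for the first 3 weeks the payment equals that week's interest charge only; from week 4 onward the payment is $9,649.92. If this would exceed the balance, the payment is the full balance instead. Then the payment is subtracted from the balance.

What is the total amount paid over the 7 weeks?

Week 1: opening $28,464.31; interest $569.29 → $29,033.60; payment $569.29; balance $28,464.31
Week 2: opening $28,464.31; interest $569.29 → $29,033.60; payment $569.29; balance $28,464.31
Week 3: opening $28,464.31; interest $569.29 → $29,033.60; payment $569.29; balance $28,464.31
Week 4: opening $28,464.31; interest $569.29 → $29,033.60; payment $9,649.92; balance $19,383.68
Week 5: opening $19,383.68; interest $569.29 → $19,952.97; payment $9,649.92; balance $10,303.05
Week 6: opening $10,303.05; interest $569.29 → $10,872.34; payment $9,649.92; balance $1,222.42
Week 7: opening $1,222.42; interest $569.29 → $1,791.71; payment $1,791.71; balance $0.00
Total paid: $32,449.34

$32,449.34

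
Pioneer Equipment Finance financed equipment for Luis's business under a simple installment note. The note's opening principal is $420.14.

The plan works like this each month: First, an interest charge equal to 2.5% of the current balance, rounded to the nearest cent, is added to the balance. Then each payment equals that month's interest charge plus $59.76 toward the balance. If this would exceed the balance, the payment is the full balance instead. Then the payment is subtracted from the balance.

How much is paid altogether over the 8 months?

# | Opening | Interest | Payment | End bal
1 | $420.14 | $10.50 | $70.26 | $360.38
2 | $360.38 | $9.01 | $68.77 | $300.62
3 | $300.62 | $7.52 | $67.28 | $240.86
4 | $240.86 | $6.02 | $65.78 | $181.10
5 | $181.10 | $4.53 | $64.29 | $121.34
6 | $121.34 | $3.03 | $62.79 | $61.58
7 | $61.58 | $1.54 | $61.30 | $1.82
8 | $1.82 | $0.05 | $1.87 | $0.00
Total paid: $462.34

$462.34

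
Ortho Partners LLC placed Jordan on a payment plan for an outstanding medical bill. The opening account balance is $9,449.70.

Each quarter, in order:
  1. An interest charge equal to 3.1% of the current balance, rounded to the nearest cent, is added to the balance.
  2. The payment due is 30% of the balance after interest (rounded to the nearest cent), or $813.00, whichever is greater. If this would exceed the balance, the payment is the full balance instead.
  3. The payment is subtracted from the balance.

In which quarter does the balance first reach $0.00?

Quarter 1: opening $9,449.70; interest $292.94 → $9,742.64; payment $2,922.79; balance $6,819.85
Quarter 2: opening $6,819.85; interest $211.42 → $7,031.27; payment $2,109.38; balance $4,921.89
Quarter 3: opening $4,921.89; interest $152.58 → $5,074.47; payment $1,522.34; balance $3,552.13
Quarter 4: opening $3,552.13; interest $110.12 → $3,662.25; payment $1,098.68; balance $2,563.57
Quarter 5: opening $2,563.57; interest $79.47 → $2,643.04; payment $813.00; balance $1,830.04
Quarter 6: opening $1,830.04; interest $56.73 → $1,886.77; payment $813.00; balance $1,073.77
Quarter 7: opening $1,073.77; interest $33.29 → $1,107.06; payment $813.00; balance $294.06
Quarter 8: opening $294.06; interest $9.12 → $303.18; payment $303.18; balance $0.00
Balance reaches $0.00 in quarter 8.

8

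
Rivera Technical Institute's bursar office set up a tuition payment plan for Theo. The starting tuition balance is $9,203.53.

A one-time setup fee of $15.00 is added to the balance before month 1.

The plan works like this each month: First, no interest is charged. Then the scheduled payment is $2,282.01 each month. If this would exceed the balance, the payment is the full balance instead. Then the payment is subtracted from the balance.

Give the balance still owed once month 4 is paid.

$90.49

Month 1: $9,218.53 − $2,282.01 → $6,936.52
Month 2: $6,936.52 − $2,282.01 → $4,654.51
Month 3: $4,654.51 − $2,282.01 → $2,372.50
Month 4: $2,372.50 − $2,282.01 → $90.49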